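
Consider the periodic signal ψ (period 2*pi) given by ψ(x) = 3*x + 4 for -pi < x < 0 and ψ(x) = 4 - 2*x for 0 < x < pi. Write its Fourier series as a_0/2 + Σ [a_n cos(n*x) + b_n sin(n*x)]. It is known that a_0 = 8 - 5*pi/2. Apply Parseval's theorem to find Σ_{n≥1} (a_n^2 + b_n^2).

29*pi**2/24

Parseval: a_0^2/2 + Σ_{n≥1} (a_n^2+b_n^2) = 1/pi ∫_{-pi}^{pi} ψ(x)^2 dx = -20*pi + 32 + 13*pi**2/3.
Subtract a_0^2/2 = (16 - 5*pi)**2/8: Σ (a_n^2+b_n^2) = 29*pi**2/24.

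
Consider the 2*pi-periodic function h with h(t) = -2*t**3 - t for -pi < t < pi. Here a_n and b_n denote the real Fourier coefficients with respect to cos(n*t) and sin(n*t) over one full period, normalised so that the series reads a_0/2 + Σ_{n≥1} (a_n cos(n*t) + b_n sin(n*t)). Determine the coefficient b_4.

b_4 = 1/pi ∫_{-pi}^{pi} h(t) sin(4*t) dt.
h is odd and sin(4*t) is odd, so the integrand is even and b_4 = 2/pi ∫_0^{pi} h(t) sin(4*t) dt.
Integrating by parts three times (tabular method), an antiderivative of (-2*t**3 - t) sin(4*t) is t**3*cos(4*t)/2 - 3*t**2*sin(4*t)/8 + t*cos(4*t)/16 - sin(4*t)/64; evaluating from 0 to pi: ∫_{0}^{pi} (-2*t**3 - t) sin(4*t) dt = (pi/16 + pi**3/2) - (0) = pi/16 + pi**3/2.
Hence b_4 = (2/pi)·(pi/16 + pi**3/2) = 1/8 + pi**2.

1/8 + pi**2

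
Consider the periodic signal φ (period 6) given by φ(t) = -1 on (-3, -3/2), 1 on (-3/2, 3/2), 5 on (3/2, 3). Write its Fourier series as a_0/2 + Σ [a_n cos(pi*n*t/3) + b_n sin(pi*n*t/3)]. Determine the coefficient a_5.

-2/(5*pi)

a_5 = 1/3 ∫_{-3}^{3} φ(t) cos(5*pi*t/3) dt.
Split the integral at the breakpoints.
Directly, an antiderivative of (-1) cos(5*pi*t/3) is -3*sin(5*pi*t/3)/(5*pi); evaluating from -3 to -3/2: ∫_{-3}^{-3/2} (-1) cos(5*pi*t/3) dt = (3/(5*pi)) - (0) = 3/(5*pi).
Directly, an antiderivative of (1) cos(5*pi*t/3) is 3*sin(5*pi*t/3)/(5*pi); evaluating from -3/2 to 3/2: ∫_{-3/2}^{3/2} (1) cos(5*pi*t/3) dt = (3/(5*pi)) - (-3/(5*pi)) = 6/(5*pi).
Directly, an antiderivative of (5) cos(5*pi*t/3) is 3*sin(5*pi*t/3)/pi; evaluating from 3/2 to 3: ∫_{3/2}^{3} (5) cos(5*pi*t/3) dt = (0) - (3/pi) = -3/pi.
Summing the pieces and multiplying by (1/3) gives a_5 = -2/(5*pi).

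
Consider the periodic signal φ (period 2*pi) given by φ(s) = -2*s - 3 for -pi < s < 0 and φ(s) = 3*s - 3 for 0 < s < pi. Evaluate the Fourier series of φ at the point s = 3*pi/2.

-3 + pi

s = 3*pi/2 differs from s = -pi/2 by 1 full period(s), and the series is 2*pi-periodic.
φ is continuous at s = -pi/2 with value -3 + pi, so the series converges to -3 + pi there.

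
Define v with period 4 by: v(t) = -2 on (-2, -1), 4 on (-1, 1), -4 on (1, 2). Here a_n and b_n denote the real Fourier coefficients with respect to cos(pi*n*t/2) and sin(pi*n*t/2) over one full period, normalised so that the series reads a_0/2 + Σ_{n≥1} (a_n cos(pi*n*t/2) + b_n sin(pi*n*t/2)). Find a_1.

a_1 = 1/2 ∫_{-2}^{2} v(t) cos(pi*t/2) dt.
Split the integral at the breakpoints.
Directly, an antiderivative of (-2) cos(pi*t/2) is -4*sin(pi*t/2)/pi; evaluating from -2 to -1: ∫_{-2}^{-1} (-2) cos(pi*t/2) dt = (4/pi) - (0) = 4/pi.
Directly, an antiderivative of (4) cos(pi*t/2) is 8*sin(pi*t/2)/pi; evaluating from -1 to 1: ∫_{-1}^{1} (4) cos(pi*t/2) dt = (8/pi) - (-8/pi) = 16/pi.
Directly, an antiderivative of (-4) cos(pi*t/2) is -8*sin(pi*t/2)/pi; evaluating from 1 to 2: ∫_{1}^{2} (-4) cos(pi*t/2) dt = (0) - (-8/pi) = 8/pi.
Summing the pieces and multiplying by (1/2) gives a_1 = 14/pi.

14/pi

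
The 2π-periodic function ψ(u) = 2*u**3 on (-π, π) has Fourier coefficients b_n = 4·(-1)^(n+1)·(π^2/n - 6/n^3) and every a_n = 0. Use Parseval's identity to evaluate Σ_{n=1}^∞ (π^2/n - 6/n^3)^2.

pi**6/14

Parseval: Σ b_n^2 = (1/π) ∫_{-π}^{π} ψ(u)^2 du = 8*pi**6/7.
b_n^2 = 16·(π^2/n - 6/n^3)^2, so the sum equals (8*pi**6/7)/16 = pi**6/14.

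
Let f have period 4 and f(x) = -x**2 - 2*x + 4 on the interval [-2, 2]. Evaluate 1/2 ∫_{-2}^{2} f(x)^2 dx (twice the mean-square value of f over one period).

1/2 ∫_{-2}^{2} f(x)^2 dx = 1/2 · (832/15) = 416/15.

416/15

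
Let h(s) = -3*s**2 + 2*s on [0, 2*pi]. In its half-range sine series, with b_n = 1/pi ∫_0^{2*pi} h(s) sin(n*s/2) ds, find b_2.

-4 + 12*pi

b_2 = 1/pi ∫_0^{2*pi} (-3*s**2 + 2*s) sin(s) ds.
Integrating by parts twice (tabular method), an antiderivative of (-3*s**2 + 2*s) sin(s) is 3*s**2*cos(s) - 6*s*sin(s) - 2*s*cos(s) + 2*sin(s) - 6*cos(s); evaluating from 0 to 2*pi: ∫_{0}^{2*pi} (-3*s**2 + 2*s) sin(s) ds = (-4*pi - 6 + 12*pi**2) - (-6) = 4*pi*(-1 + 3*pi).
Hence b_2 = (1/pi)·(4*pi*(-1 + 3*pi)) = -4 + 12*pi.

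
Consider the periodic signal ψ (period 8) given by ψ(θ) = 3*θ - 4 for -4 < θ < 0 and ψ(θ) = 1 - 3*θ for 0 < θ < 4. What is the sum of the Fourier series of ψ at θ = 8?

-3/2

θ = 8 differs from θ = 0 by 1 full period(s), and the series is 8-periodic.
At θ = 0 the one-sided limits are ψ(0^-) = -4 and ψ(0^+) = 1.
By Dirichlet's theorem the series converges to their average, [(-4) + (1)]/2 = -3/2.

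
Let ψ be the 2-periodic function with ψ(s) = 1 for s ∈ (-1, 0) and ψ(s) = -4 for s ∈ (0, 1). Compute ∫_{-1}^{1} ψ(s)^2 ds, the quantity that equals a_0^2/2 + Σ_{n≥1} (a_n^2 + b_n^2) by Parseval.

∫_{-1}^{1} ψ(s)^2 ds = 17.

17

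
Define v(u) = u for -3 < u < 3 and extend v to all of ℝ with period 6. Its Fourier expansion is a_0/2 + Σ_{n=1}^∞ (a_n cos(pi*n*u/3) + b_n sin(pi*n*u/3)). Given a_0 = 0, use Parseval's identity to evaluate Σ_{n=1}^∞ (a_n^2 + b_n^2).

Parseval: a_0^2/2 + Σ_{n≥1} (a_n^2+b_n^2) = 1/3 ∫_{-3}^{3} v(u)^2 du = 6.
Subtract a_0^2/2 = 0: Σ (a_n^2+b_n^2) = 6.

6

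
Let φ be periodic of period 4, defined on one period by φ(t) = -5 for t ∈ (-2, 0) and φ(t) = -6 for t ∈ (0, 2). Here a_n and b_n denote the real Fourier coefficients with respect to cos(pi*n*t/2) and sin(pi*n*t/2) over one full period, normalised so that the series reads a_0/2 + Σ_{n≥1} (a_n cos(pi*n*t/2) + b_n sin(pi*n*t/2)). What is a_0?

a_0 = 1/2 ∫_{-2}^{2} φ(t) dt = 1/2 · (-22) = -11.

-11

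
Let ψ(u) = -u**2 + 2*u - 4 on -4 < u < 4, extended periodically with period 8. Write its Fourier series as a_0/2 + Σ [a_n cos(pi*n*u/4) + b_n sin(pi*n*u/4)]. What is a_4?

-4/pi**2

a_4 = 1/4 ∫_{-4}^{4} ψ(u) cos(pi*u) du.
Integrating by parts twice (tabular method), an antiderivative of (-u**2 + 2*u - 4) cos(pi*u) is -u**2*sin(pi*u)/pi + 2*u*sin(pi*u)/pi - 2*u*cos(pi*u)/pi**2 - 4*sin(pi*u)/pi + 2*sin(pi*u)/pi**3 + 2*cos(pi*u)/pi**2; evaluating from -4 to 4: ∫_{-4}^{4} (-u**2 + 2*u - 4) cos(pi*u) du = (-6/pi**2) - (10/pi**2) = -16/pi**2.
Hence a_4 = (1/4)·(-16/pi**2) = -4/pi**2.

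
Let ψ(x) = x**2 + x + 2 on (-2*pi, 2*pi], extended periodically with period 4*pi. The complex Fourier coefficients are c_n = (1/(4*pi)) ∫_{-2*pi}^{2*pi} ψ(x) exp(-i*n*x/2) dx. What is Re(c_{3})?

Since ψ is real-valued, Re(c_{3}) = (1/(4*pi)) ∫_{-2*pi}^{2*pi} ψ(x) cos(3*x/2) dx = a_{3}/2.
Integrating by parts twice (tabular method), an antiderivative of (x**2 + x + 2) cos(3*x/2) is 2*x**2*sin(3*x/2)/3 + 2*x*sin(3*x/2)/3 + 8*x*cos(3*x/2)/9 + 20*sin(3*x/2)/27 + 4*cos(3*x/2)/9; evaluating from -2*pi to 2*pi: ∫_{-2*pi}^{2*pi} (x**2 + x + 2) cos(3*x/2) dx = (-16*pi/9 - 4/9) - (-4/9 + 16*pi/9) = -32*pi/9.
Hence Re(c_{3}) = (1/(4*pi))·(-32*pi/9) = -8/9.

-8/9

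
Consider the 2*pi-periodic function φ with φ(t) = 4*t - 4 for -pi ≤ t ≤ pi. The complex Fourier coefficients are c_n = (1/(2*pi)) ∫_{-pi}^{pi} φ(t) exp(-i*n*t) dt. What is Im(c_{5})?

-4/5

Since φ is real-valued, Im(c_{5}) = -(1/(2*pi)) ∫_{-pi}^{pi} φ(t) sin(5*t) dt = -b_{5}/2.
Integrating by parts (boundary term plus one more integral), an antiderivative of (4*t - 4) sin(5*t) is -4*t*cos(5*t)/5 + 4*sin(5*t)/25 + 4*cos(5*t)/5; evaluating from -pi to pi: ∫_{-pi}^{pi} (4*t - 4) sin(5*t) dt = (-4/5 + 4*pi/5) - (-4*pi/5 - 4/5) = 8*pi/5.
Hence Im(c_{5}) = (-1/(2*pi))·(8*pi/5) = -4/5.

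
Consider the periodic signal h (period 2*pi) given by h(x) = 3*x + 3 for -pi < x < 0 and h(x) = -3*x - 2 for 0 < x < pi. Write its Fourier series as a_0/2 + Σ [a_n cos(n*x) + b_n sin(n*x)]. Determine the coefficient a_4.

a_4 = 1/pi ∫_{-pi}^{pi} h(x) cos(4*x) dx.
Split the integral at the breakpoints.
Integrating by parts (boundary term plus one more integral), an antiderivative of (3*x + 3) cos(4*x) is 3*x*sin(4*x)/4 + 3*sin(4*x)/4 + 3*cos(4*x)/16; evaluating from -pi to 0: ∫_{-pi}^{0} (3*x + 3) cos(4*x) dx = (3/16) - (3/16) = 0.
Integrating by parts (boundary term plus one more integral), an antiderivative of (-3*x - 2) cos(4*x) is -3*x*sin(4*x)/4 - sin(4*x)/2 - 3*cos(4*x)/16; evaluating from 0 to pi: ∫_{0}^{pi} (-3*x - 2) cos(4*x) dx = (-3/16) - (-3/16) = 0.
Summing the pieces and multiplying by (1/pi) gives a_4 = 0.

0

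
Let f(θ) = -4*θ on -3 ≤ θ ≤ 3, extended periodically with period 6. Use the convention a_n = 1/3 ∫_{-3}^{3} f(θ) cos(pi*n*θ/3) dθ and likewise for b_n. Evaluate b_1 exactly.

-24/pi

b_1 = 1/3 ∫_{-3}^{3} f(θ) sin(pi*θ/3) dθ.
f is odd and sin(pi*θ/3) is odd, so the integrand is even and b_1 = 2/3 ∫_0^{3} f(θ) sin(pi*θ/3) dθ.
Integrating by parts (boundary term plus one more integral), an antiderivative of (-4*θ) sin(pi*θ/3) is 12*θ*cos(pi*θ/3)/pi - 36*sin(pi*θ/3)/pi**2; evaluating from 0 to 3: ∫_{0}^{3} (-4*θ) sin(pi*θ/3) dθ = (-36/pi) - (0) = -36/pi.
Hence b_1 = (2/3)·(-36/pi) = -24/pi.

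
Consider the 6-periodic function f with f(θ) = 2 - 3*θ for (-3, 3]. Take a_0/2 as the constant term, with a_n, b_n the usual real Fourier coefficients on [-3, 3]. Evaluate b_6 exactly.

3/pi

b_6 = 1/3 ∫_{-3}^{3} f(θ) sin(2*pi*θ) dθ.
Integrating by parts (boundary term plus one more integral), an antiderivative of (2 - 3*θ) sin(2*pi*θ) is 3*θ*cos(2*pi*θ)/(2*pi) - 3*sin(2*pi*θ)/(4*pi**2) - cos(2*pi*θ)/pi; evaluating from -3 to 3: ∫_{-3}^{3} (2 - 3*θ) sin(2*pi*θ) dθ = (7/(2*pi)) - (-11/(2*pi)) = 9/pi.
Hence b_6 = (1/3)·(9/pi) = 3/pi.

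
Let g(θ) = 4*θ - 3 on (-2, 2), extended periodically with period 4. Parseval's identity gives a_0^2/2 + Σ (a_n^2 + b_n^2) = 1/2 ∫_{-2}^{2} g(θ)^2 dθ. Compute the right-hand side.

182/3

1/2 ∫_{-2}^{2} g(θ)^2 dθ = 1/2 · (364/3) = 182/3.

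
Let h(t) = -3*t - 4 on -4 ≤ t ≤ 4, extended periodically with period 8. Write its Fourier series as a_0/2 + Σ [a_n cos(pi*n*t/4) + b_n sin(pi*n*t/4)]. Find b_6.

4/pi

b_6 = 1/4 ∫_{-4}^{4} h(t) sin(3*pi*t/2) dt.
Integrating by parts (boundary term plus one more integral), an antiderivative of (-3*t - 4) sin(3*pi*t/2) is 2*t*cos(3*pi*t/2)/pi - 4*sin(3*pi*t/2)/(3*pi**2) + 8*cos(3*pi*t/2)/(3*pi); evaluating from -4 to 4: ∫_{-4}^{4} (-3*t - 4) sin(3*pi*t/2) dt = (32/(3*pi)) - (-16/(3*pi)) = 16/pi.
Hence b_6 = (1/4)·(16/pi) = 4/pi.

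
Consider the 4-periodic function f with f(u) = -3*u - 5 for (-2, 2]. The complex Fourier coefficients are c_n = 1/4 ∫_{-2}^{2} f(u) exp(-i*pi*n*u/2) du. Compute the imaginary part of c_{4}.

Since f is real-valued, Im(c_{4}) = -1/4 ∫_{-2}^{2} f(u) sin(2*pi*u) du = -b_{4}/2.
Integrating by parts (boundary term plus one more integral), an antiderivative of (-3*u - 5) sin(2*pi*u) is 3*u*cos(2*pi*u)/(2*pi) - 3*sin(2*pi*u)/(4*pi**2) + 5*cos(2*pi*u)/(2*pi); evaluating from -2 to 2: ∫_{-2}^{2} (-3*u - 5) sin(2*pi*u) du = (11/(2*pi)) - (-1/(2*pi)) = 6/pi.
Hence Im(c_{4}) = (-1/4)·(6/pi) = -3/(2*pi).

-3/(2*pi)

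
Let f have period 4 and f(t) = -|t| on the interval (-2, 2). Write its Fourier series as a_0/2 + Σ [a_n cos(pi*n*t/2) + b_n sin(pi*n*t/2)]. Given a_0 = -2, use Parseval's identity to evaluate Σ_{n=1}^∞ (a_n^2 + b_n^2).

Parseval: a_0^2/2 + Σ_{n≥1} (a_n^2+b_n^2) = 1/2 ∫_{-2}^{2} f(t)^2 dt = 8/3.
Subtract a_0^2/2 = 2: Σ (a_n^2+b_n^2) = 2/3.

2/3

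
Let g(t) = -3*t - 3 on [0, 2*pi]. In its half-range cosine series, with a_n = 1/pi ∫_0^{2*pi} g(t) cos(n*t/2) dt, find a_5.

a_5 = 1/pi ∫_0^{2*pi} (-3*t - 3) cos(5*t/2) dt.
Integrating by parts (boundary term plus one more integral), an antiderivative of (-3*t - 3) cos(5*t/2) is -6*t*sin(5*t/2)/5 - 6*sin(5*t/2)/5 - 12*cos(5*t/2)/25; evaluating from 0 to 2*pi: ∫_{0}^{2*pi} (-3*t - 3) cos(5*t/2) dt = (12/25) - (-12/25) = 24/25.
Hence a_5 = (1/pi)·(24/25) = 24/(25*pi).

24/(25*pi)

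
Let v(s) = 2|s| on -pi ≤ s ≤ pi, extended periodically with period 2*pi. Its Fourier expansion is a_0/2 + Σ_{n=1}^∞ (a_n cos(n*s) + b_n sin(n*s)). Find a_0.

2*pi

a_0 = 1/pi ∫_{-pi}^{pi} v(s) ds = 1/pi · (2*pi**2) = 2*pi.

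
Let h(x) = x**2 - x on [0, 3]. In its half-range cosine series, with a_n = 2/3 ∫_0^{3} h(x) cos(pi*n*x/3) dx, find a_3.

a_3 = 2/3 ∫_0^{3} (x**2 - x) cos(pi*x) dx.
Integrating by parts twice (tabular method), an antiderivative of (x**2 - x) cos(pi*x) is x**2*sin(pi*x)/pi - x*sin(pi*x)/pi + 2*x*cos(pi*x)/pi**2 - 2*sin(pi*x)/pi**3 - cos(pi*x)/pi**2; evaluating from 0 to 3: ∫_{0}^{3} (x**2 - x) cos(pi*x) dx = (-5/pi**2) - (-1/pi**2) = -4/pi**2.
Hence a_3 = (2/3)·(-4/pi**2) = -8/(3*pi**2).

-8/(3*pi**2)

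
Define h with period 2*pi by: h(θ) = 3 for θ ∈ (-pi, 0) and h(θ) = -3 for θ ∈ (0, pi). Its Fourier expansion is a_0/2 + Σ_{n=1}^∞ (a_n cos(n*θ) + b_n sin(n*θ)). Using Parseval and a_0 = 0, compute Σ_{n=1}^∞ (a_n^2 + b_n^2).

Parseval: a_0^2/2 + Σ_{n≥1} (a_n^2+b_n^2) = 1/pi ∫_{-pi}^{pi} h(θ)^2 dθ = 18.
Subtract a_0^2/2 = 0: Σ (a_n^2+b_n^2) = 18.

18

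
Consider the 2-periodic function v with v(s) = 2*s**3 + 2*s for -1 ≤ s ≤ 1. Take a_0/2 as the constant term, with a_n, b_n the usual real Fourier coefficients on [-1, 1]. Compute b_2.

b_2 = ∫_{-1}^{1} v(s) sin(2*pi*s) ds.
v is odd and sin(2*pi*s) is odd, so the integrand is even and b_2 = 2 ∫_0^{1} v(s) sin(2*pi*s) ds.
Integrating by parts three times (tabular method), an antiderivative of (2*s**3 + 2*s) sin(2*pi*s) is -s**3*cos(2*pi*s)/pi + 3*s**2*sin(2*pi*s)/(2*pi**2) - s*cos(2*pi*s)/pi + 3*s*cos(2*pi*s)/(2*pi**3) - 3*sin(2*pi*s)/(4*pi**4) + sin(2*pi*s)/(2*pi**2); evaluating from 0 to 1: ∫_{0}^{1} (2*s**3 + 2*s) sin(2*pi*s) ds = (-2/pi + 3/(2*pi**3)) - (0) = -2/pi + 3/(2*pi**3).
Hence b_2 = 2·(-2/pi + 3/(2*pi**3)) = -4/pi + 3/pi**3.

-4/pi + 3/pi**3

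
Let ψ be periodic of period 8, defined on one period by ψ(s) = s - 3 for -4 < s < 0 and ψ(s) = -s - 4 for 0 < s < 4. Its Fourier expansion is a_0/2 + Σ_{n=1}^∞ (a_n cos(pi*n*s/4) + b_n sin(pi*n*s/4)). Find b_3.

-2/(3*pi)

b_3 = 1/4 ∫_{-4}^{4} ψ(s) sin(3*pi*s/4) ds.
Split the integral at the breakpoints.
Integrating by parts (boundary term plus one more integral), an antiderivative of (s - 3) sin(3*pi*s/4) is -4*s*cos(3*pi*s/4)/(3*pi) + 16*sin(3*pi*s/4)/(9*pi**2) + 4*cos(3*pi*s/4)/pi; evaluating from -4 to 0: ∫_{-4}^{0} (s - 3) sin(3*pi*s/4) ds = (4/pi) - (-28/(3*pi)) = 40/(3*pi).
Integrating by parts (boundary term plus one more integral), an antiderivative of (-s - 4) sin(3*pi*s/4) is 4*s*cos(3*pi*s/4)/(3*pi) - 16*sin(3*pi*s/4)/(9*pi**2) + 16*cos(3*pi*s/4)/(3*pi); evaluating from 0 to 4: ∫_{0}^{4} (-s - 4) sin(3*pi*s/4) ds = (-32/(3*pi)) - (16/(3*pi)) = -16/pi.
Summing the pieces and multiplying by (1/4) gives b_3 = -2/(3*pi).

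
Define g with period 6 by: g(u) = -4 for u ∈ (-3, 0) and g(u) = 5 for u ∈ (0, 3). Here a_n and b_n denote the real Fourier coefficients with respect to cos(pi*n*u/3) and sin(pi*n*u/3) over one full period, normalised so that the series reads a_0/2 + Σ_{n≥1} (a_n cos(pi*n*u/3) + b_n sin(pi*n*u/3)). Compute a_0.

a_0 = 1/3 ∫_{-3}^{3} g(u) du = 1/3 · (3) = 1.

1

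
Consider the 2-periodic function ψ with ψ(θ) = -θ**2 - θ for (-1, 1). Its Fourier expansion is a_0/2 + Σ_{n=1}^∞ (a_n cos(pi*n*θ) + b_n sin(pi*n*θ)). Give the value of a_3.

4/(9*pi**2)

a_3 = ∫_{-1}^{1} ψ(θ) cos(3*pi*θ) dθ.
Integrating by parts twice (tabular method), an antiderivative of (-θ**2 - θ) cos(3*pi*θ) is -θ**2*sin(3*pi*θ)/(3*pi) - θ*sin(3*pi*θ)/(3*pi) - 2*θ*cos(3*pi*θ)/(9*pi**2) + 2*sin(3*pi*θ)/(27*pi**3) - cos(3*pi*θ)/(9*pi**2); evaluating from -1 to 1: ∫_{-1}^{1} (-θ**2 - θ) cos(3*pi*θ) dθ = (1/(3*pi**2)) - (-1/(9*pi**2)) = 4/(9*pi**2).
Hence a_3 = 4/(9*pi**2).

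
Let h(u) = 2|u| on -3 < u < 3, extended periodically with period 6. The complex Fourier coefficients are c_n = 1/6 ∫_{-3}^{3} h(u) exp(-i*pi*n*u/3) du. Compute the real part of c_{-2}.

Since h is real-valued, Re(c_{-2}) = 1/6 ∫_{-3}^{3} h(u) cos(-2*pi*u/3) du = a_{2}/2.
h is even and cos(-2*pi*u/3) is even, so the integrand is even: ∫_{-3}^{3} h(u) cos(-2*pi*u/3) du = 2∫_0^{3} h(u) cos(-2*pi*u/3) du.
Integrating by parts (boundary term plus one more integral), an antiderivative of (2*u) cos(-2*pi*u/3) is 3*u*sin(2*pi*u/3)/pi + 9*cos(2*pi*u/3)/(2*pi**2); evaluating from 0 to 3: ∫_{0}^{3} (2*u) cos(-2*pi*u/3) du = (9/(2*pi**2)) - (9/(2*pi**2)) = 0.
So ∫_{-3}^{3} h(u) cos(-2*pi*u/3) du = 0.
Hence Re(c_{-2}) = (1/6)·(0) = 0.

0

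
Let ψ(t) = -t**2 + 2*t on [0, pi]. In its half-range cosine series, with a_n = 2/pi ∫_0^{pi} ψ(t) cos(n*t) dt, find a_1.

a_1 = 2/pi ∫_0^{pi} (-t**2 + 2*t) cos(t) dt.
Integrating by parts twice (tabular method), an antiderivative of (-t**2 + 2*t) cos(t) is -t**2*sin(t) + 2*t*sin(t) - 2*t*cos(t) + 2*sin(t) + 2*cos(t); evaluating from 0 to pi: ∫_{0}^{pi} (-t**2 + 2*t) cos(t) dt = (-2 + 2*pi) - (2) = -4 + 2*pi.
Hence a_1 = (2/pi)·(-4 + 2*pi) = 4 - 8/pi.

4 - 8/pi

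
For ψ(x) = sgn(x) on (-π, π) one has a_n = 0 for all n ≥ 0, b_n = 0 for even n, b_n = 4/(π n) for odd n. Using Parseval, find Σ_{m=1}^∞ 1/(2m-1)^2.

Parseval: Σ b_n^2 = (1/π) ∫_{-π}^{π} ψ(x)^2 dx = 2.
Only odd n contribute, with b_n^2 = 16/(π^2 n^2), so Σ_{m≥1} 1/(2m-1)^2 = π^2·(2)/16 = pi**2/8.

pi**2/8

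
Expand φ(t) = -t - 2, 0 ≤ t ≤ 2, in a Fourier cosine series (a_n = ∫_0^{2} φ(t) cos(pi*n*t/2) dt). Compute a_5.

8/(25*pi**2)

a_5 = ∫_0^{2} (-t - 2) cos(5*pi*t/2) dt.
Integrating by parts (boundary term plus one more integral), an antiderivative of (-t - 2) cos(5*pi*t/2) is -2*t*sin(5*pi*t/2)/(5*pi) - 4*sin(5*pi*t/2)/(5*pi) - 4*cos(5*pi*t/2)/(25*pi**2); evaluating from 0 to 2: ∫_{0}^{2} (-t - 2) cos(5*pi*t/2) dt = (4/(25*pi**2)) - (-4/(25*pi**2)) = 8/(25*pi**2).
Hence a_5 = 8/(25*pi**2).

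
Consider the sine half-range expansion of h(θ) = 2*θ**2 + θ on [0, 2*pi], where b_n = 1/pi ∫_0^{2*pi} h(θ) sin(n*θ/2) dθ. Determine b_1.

-64/pi + 4 + 16*pi

b_1 = 1/pi ∫_0^{2*pi} (2*θ**2 + θ) sin(θ/2) dθ.
Integrating by parts twice (tabular method), an antiderivative of (2*θ**2 + θ) sin(θ/2) is -4*θ**2*cos(θ/2) + 16*θ*sin(θ/2) - 2*θ*cos(θ/2) + 4*sin(θ/2) + 32*cos(θ/2); evaluating from 0 to 2*pi: ∫_{0}^{2*pi} (2*θ**2 + θ) sin(θ/2) dθ = (-32 + 4*pi + 16*pi**2) - (32) = -64 + 4*pi + 16*pi**2.
Hence b_1 = (1/pi)·(-64 + 4*pi + 16*pi**2) = -64/pi + 4 + 16*pi.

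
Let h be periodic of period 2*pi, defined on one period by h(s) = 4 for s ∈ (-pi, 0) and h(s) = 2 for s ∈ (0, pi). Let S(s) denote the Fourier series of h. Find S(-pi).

s = -pi differs from s = pi by -1 full period(s), and the series is 2*pi-periodic.
At s = pi the one-sided limits are h(pi^-) = 2 and h(pi^+) = 4.
By Dirichlet's theorem the series converges to their average, [(2) + (4)]/2 = 3.

3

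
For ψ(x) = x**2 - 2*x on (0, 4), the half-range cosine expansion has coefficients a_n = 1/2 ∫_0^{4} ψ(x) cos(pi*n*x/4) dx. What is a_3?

a_3 = 1/2 ∫_0^{4} (x**2 - 2*x) cos(3*pi*x/4) dx.
Integrating by parts twice (tabular method), an antiderivative of (x**2 - 2*x) cos(3*pi*x/4) is 4*x**2*sin(3*pi*x/4)/(3*pi) - 8*x*sin(3*pi*x/4)/(3*pi) + 32*x*cos(3*pi*x/4)/(9*pi**2) - 128*sin(3*pi*x/4)/(27*pi**3) - 32*cos(3*pi*x/4)/(9*pi**2); evaluating from 0 to 4: ∫_{0}^{4} (x**2 - 2*x) cos(3*pi*x/4) dx = (-32/(3*pi**2)) - (-32/(9*pi**2)) = -64/(9*pi**2).
Hence a_3 = (1/2)·(-64/(9*pi**2)) = -32/(9*pi**2).

-32/(9*pi**2)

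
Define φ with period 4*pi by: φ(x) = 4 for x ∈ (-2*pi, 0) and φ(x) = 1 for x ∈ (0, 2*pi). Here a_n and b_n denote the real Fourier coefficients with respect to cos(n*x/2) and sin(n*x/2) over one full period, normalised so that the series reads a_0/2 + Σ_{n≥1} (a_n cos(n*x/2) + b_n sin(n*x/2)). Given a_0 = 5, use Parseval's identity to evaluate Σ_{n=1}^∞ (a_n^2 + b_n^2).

9/2

Parseval: a_0^2/2 + Σ_{n≥1} (a_n^2+b_n^2) = (1/(2*pi)) ∫_{-2*pi}^{2*pi} φ(x)^2 dx = 17.
Subtract a_0^2/2 = 25/2: Σ (a_n^2+b_n^2) = 9/2.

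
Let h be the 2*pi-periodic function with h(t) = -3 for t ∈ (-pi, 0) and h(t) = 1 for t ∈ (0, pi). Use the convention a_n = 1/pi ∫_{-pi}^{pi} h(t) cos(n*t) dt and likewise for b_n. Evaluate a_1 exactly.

0

a_1 = 1/pi ∫_{-pi}^{pi} h(t) cos(t) dt.
Split the integral at the breakpoints.
Directly, an antiderivative of (-3) cos(t) is -3*sin(t); evaluating from -pi to 0: ∫_{-pi}^{0} (-3) cos(t) dt = (0) - (0) = 0.
Directly, an antiderivative of (1) cos(t) is sin(t); evaluating from 0 to pi: ∫_{0}^{pi} (1) cos(t) dt = (0) - (0) = 0.
Summing the pieces and multiplying by (1/pi) gives a_1 = 0.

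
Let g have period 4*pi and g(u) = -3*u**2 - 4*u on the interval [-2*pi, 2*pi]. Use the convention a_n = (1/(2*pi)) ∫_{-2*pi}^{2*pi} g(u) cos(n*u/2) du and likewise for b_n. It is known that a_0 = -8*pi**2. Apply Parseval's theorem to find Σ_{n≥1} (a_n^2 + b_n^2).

128*pi**2*(5 + 3*pi**2)/15

Parseval: a_0^2/2 + Σ_{n≥1} (a_n^2+b_n^2) = (1/(2*pi)) ∫_{-2*pi}^{2*pi} g(u)^2 du = 32*pi**2*(20 + 27*pi**2)/15.
Subtract a_0^2/2 = 32*pi**4: Σ (a_n^2+b_n^2) = 128*pi**2*(5 + 3*pi**2)/15.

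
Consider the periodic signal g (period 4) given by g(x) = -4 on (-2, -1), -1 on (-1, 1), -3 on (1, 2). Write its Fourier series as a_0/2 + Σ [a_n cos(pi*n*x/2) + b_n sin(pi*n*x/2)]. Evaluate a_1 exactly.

a_1 = 1/2 ∫_{-2}^{2} g(x) cos(pi*x/2) dx.
Split the integral at the breakpoints.
Directly, an antiderivative of (-4) cos(pi*x/2) is -8*sin(pi*x/2)/pi; evaluating from -2 to -1: ∫_{-2}^{-1} (-4) cos(pi*x/2) dx = (8/pi) - (0) = 8/pi.
Directly, an antiderivative of (-1) cos(pi*x/2) is -2*sin(pi*x/2)/pi; evaluating from -1 to 1: ∫_{-1}^{1} (-1) cos(pi*x/2) dx = (-2/pi) - (2/pi) = -4/pi.
Directly, an antiderivative of (-3) cos(pi*x/2) is -6*sin(pi*x/2)/pi; evaluating from 1 to 2: ∫_{1}^{2} (-3) cos(pi*x/2) dx = (0) - (-6/pi) = 6/pi.
Summing the pieces and multiplying by (1/2) gives a_1 = 5/pi.

5/pi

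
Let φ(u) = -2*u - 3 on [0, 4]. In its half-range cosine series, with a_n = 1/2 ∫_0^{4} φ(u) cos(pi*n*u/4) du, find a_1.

a_1 = 1/2 ∫_0^{4} (-2*u - 3) cos(pi*u/4) du.
Integrating by parts (boundary term plus one more integral), an antiderivative of (-2*u - 3) cos(pi*u/4) is -8*u*sin(pi*u/4)/pi - 12*sin(pi*u/4)/pi - 32*cos(pi*u/4)/pi**2; evaluating from 0 to 4: ∫_{0}^{4} (-2*u - 3) cos(pi*u/4) du = (32/pi**2) - (-32/pi**2) = 64/pi**2.
Hence a_1 = (1/2)·(64/pi**2) = 32/pi**2.

32/pi**2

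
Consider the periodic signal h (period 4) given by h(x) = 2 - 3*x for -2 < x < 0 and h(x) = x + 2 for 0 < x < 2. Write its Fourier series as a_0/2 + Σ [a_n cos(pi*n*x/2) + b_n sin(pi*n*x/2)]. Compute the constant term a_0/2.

a_0 = 1/2 ∫_{-2}^{2} h(x) dx = 1/2 · (16) = 8.
So the constant term a_0/2 = 4.

4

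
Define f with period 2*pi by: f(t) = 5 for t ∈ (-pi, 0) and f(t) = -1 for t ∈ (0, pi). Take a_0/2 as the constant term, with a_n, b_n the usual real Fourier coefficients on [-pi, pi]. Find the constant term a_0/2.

a_0 = 1/pi ∫_{-pi}^{pi} f(t) dt = 1/pi · (4*pi) = 4.
So the constant term a_0/2 = 2.

2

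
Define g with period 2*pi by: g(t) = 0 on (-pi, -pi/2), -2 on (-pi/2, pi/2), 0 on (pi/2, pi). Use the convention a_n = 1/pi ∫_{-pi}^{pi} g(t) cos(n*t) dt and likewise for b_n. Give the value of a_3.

4/(3*pi)

a_3 = 1/pi ∫_{-pi}^{pi} g(t) cos(3*t) dt.
g is even and cos(3*t) is even, so the integrand is even and a_3 = 2/pi ∫_0^{pi} g(t) cos(3*t) dt.
Split the integral at the breakpoints.
Directly, an antiderivative of (-2) cos(3*t) is -2*sin(3*t)/3; evaluating from 0 to pi/2: ∫_{0}^{pi/2} (-2) cos(3*t) dt = (2/3) - (0) = 2/3.
∫_{pi/2}^{pi} (0) cos(3*t) dt = 0.
Summing the pieces and multiplying by (2/pi) gives a_3 = 4/(3*pi).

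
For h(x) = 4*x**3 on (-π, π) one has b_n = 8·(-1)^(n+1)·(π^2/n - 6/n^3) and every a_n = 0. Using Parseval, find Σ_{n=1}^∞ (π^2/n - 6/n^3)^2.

pi**6/14

Parseval: Σ b_n^2 = (1/π) ∫_{-π}^{π} h(x)^2 dx = 32*pi**6/7.
b_n^2 = 64·(π^2/n - 6/n^3)^2, so the sum equals (32*pi**6/7)/64 = pi**6/14.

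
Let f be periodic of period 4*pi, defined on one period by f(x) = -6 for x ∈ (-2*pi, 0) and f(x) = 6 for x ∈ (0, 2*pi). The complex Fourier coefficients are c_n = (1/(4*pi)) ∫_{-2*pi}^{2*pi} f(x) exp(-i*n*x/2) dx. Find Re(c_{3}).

0

Since f is real-valued, Re(c_{3}) = (1/(4*pi)) ∫_{-2*pi}^{2*pi} f(x) cos(3*x/2) dx = a_{3}/2.
(f is odd, so the integrand is odd over a symmetric interval and the integral vanishes.)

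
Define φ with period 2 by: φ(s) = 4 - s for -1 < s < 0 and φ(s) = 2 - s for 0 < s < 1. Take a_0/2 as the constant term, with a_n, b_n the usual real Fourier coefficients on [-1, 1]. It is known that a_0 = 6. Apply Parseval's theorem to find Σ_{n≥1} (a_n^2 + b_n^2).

Parseval: a_0^2/2 + Σ_{n≥1} (a_n^2+b_n^2) = ∫_{-1}^{1} φ(s)^2 ds = 68/3.
Subtract a_0^2/2 = 18: Σ (a_n^2+b_n^2) = 14/3.

14/3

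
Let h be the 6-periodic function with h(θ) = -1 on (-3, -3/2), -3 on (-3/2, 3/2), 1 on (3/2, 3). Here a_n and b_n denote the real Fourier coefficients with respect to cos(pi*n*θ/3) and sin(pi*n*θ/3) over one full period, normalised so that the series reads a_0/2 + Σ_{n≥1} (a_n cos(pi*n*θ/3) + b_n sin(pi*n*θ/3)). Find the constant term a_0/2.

a_0 = 1/3 ∫_{-3}^{3} h(θ) dθ = 1/3 · (-9) = -3.
So the constant term a_0/2 = -3/2.

-3/2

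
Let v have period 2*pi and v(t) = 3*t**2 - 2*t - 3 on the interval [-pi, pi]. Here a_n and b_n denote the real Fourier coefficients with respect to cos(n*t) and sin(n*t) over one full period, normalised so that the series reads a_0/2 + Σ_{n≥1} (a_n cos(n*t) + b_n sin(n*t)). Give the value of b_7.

b_7 = 1/pi ∫_{-pi}^{pi} v(t) sin(7*t) dt.
Integrating by parts twice (tabular method), an antiderivative of (3*t**2 - 2*t - 3) sin(7*t) is -3*t**2*cos(7*t)/7 + 6*t*sin(7*t)/49 + 2*t*cos(7*t)/7 - 2*sin(7*t)/49 + 153*cos(7*t)/343; evaluating from -pi to pi: ∫_{-pi}^{pi} (3*t**2 - 2*t - 3) sin(7*t) dt = (-2*pi/7 - 153/343 + 3*pi**2/7) - (-153/343 + 2*pi/7 + 3*pi**2/7) = -4*pi/7.
Hence b_7 = (1/pi)·(-4*pi/7) = -4/7.

-4/7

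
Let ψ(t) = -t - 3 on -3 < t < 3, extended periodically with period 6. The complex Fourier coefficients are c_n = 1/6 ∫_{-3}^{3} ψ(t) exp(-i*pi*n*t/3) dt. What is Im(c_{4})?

-3/(4*pi)

Since ψ is real-valued, Im(c_{4}) = -1/6 ∫_{-3}^{3} ψ(t) sin(4*pi*t/3) dt = -b_{4}/2.
Integrating by parts (boundary term plus one more integral), an antiderivative of (-t - 3) sin(4*pi*t/3) is 3*t*cos(4*pi*t/3)/(4*pi) - 9*sin(4*pi*t/3)/(16*pi**2) + 9*cos(4*pi*t/3)/(4*pi); evaluating from -3 to 3: ∫_{-3}^{3} (-t - 3) sin(4*pi*t/3) dt = (9/(2*pi)) - (0) = 9/(2*pi).
Hence Im(c_{4}) = (-1/6)·(9/(2*pi)) = -3/(4*pi).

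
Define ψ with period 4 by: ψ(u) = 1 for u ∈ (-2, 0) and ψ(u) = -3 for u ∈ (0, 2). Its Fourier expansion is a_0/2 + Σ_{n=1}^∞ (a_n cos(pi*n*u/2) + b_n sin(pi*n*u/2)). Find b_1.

b_1 = 1/2 ∫_{-2}^{2} ψ(u) sin(pi*u/2) du.
Split the integral at the breakpoints.
Directly, an antiderivative of (1) sin(pi*u/2) is -2*cos(pi*u/2)/pi; evaluating from -2 to 0: ∫_{-2}^{0} (1) sin(pi*u/2) du = (-2/pi) - (2/pi) = -4/pi.
Directly, an antiderivative of (-3) sin(pi*u/2) is 6*cos(pi*u/2)/pi; evaluating from 0 to 2: ∫_{0}^{2} (-3) sin(pi*u/2) du = (-6/pi) - (6/pi) = -12/pi.
Summing the pieces and multiplying by (1/2) gives b_1 = -8/pi.

-8/pi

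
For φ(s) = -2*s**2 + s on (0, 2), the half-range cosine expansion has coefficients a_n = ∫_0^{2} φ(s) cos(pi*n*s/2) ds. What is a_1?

24/pi**2

a_1 = ∫_0^{2} (-2*s**2 + s) cos(pi*s/2) ds.
Integrating by parts twice (tabular method), an antiderivative of (-2*s**2 + s) cos(pi*s/2) is -4*s**2*sin(pi*s/2)/pi + 2*s*sin(pi*s/2)/pi - 16*s*cos(pi*s/2)/pi**2 + 32*sin(pi*s/2)/pi**3 + 4*cos(pi*s/2)/pi**2; evaluating from 0 to 2: ∫_{0}^{2} (-2*s**2 + s) cos(pi*s/2) ds = (28/pi**2) - (4/pi**2) = 24/pi**2.
Hence a_1 = 24/pi**2.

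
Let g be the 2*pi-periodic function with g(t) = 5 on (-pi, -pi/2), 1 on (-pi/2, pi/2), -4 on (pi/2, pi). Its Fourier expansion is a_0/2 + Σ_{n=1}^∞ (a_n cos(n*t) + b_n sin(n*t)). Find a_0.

3/2

a_0 = 1/pi ∫_{-pi}^{pi} g(t) dt = 1/pi · (3*pi/2) = 3/2.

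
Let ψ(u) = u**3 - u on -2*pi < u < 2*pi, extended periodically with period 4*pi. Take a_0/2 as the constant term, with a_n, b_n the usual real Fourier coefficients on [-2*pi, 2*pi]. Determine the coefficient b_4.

5/2 - 4*pi**2

b_4 = (1/(2*pi)) ∫_{-2*pi}^{2*pi} ψ(u) sin(2*u) du.
ψ is odd and sin(2*u) is odd, so the integrand is even and b_4 = 1/pi ∫_0^{2*pi} ψ(u) sin(2*u) du.
Integrating by parts three times (tabular method), an antiderivative of (u**3 - u) sin(2*u) is -u**3*cos(2*u)/2 + 3*u**2*sin(2*u)/4 + 5*u*cos(2*u)/4 - 5*sin(2*u)/8; evaluating from 0 to 2*pi: ∫_{0}^{2*pi} (u**3 - u) sin(2*u) du = (pi*(5 - 8*pi**2)/2) - (0) = pi*(5 - 8*pi**2)/2.
Hence b_4 = (1/pi)·(pi*(5 - 8*pi**2)/2) = 5/2 - 4*pi**2.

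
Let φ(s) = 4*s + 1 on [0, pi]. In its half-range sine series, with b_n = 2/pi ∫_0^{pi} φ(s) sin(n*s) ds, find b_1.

b_1 = 2/pi ∫_0^{pi} (4*s + 1) sin(s) ds.
Integrating by parts (boundary term plus one more integral), an antiderivative of (4*s + 1) sin(s) is -4*s*cos(s) + 4*sin(s) - cos(s); evaluating from 0 to pi: ∫_{0}^{pi} (4*s + 1) sin(s) ds = (1 + 4*pi) - (-1) = 2 + 4*pi.
Hence b_1 = (2/pi)·(2 + 4*pi) = 4/pi + 8.

4/pi + 8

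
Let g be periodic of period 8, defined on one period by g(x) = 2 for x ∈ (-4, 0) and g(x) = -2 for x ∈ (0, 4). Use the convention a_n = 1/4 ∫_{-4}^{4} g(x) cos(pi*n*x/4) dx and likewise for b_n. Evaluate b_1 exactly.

-8/pi

b_1 = 1/4 ∫_{-4}^{4} g(x) sin(pi*x/4) dx.
g is odd and sin(pi*x/4) is odd, so the integrand is even and b_1 = 1/2 ∫_0^{4} g(x) sin(pi*x/4) dx.
Directly, an antiderivative of (-2) sin(pi*x/4) is 8*cos(pi*x/4)/pi; evaluating from 0 to 4: ∫_{0}^{4} (-2) sin(pi*x/4) dx = (-8/pi) - (8/pi) = -16/pi.
Hence b_1 = (1/2)·(-16/pi) = -8/pi.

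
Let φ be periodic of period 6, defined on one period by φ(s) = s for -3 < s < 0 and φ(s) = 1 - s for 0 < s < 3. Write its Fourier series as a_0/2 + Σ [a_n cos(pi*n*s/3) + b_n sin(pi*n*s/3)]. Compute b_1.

b_1 = 1/3 ∫_{-3}^{3} φ(s) sin(pi*s/3) ds.
Split the integral at the breakpoints.
Integrating by parts (boundary term plus one more integral), an antiderivative of (s) sin(pi*s/3) is -3*s*cos(pi*s/3)/pi + 9*sin(pi*s/3)/pi**2; evaluating from -3 to 0: ∫_{-3}^{0} (s) sin(pi*s/3) ds = (0) - (-9/pi) = 9/pi.
Integrating by parts (boundary term plus one more integral), an antiderivative of (1 - s) sin(pi*s/3) is 3*s*cos(pi*s/3)/pi - 9*sin(pi*s/3)/pi**2 - 3*cos(pi*s/3)/pi; evaluating from 0 to 3: ∫_{0}^{3} (1 - s) sin(pi*s/3) ds = (-6/pi) - (-3/pi) = -3/pi.
Summing the pieces and multiplying by (1/3) gives b_1 = 2/pi.

2/pi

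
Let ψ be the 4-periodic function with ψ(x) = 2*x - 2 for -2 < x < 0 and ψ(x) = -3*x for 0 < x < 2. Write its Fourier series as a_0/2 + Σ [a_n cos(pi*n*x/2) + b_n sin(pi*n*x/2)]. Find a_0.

-7

a_0 = 1/2 ∫_{-2}^{2} ψ(x) dx = 1/2 · (-14) = -7.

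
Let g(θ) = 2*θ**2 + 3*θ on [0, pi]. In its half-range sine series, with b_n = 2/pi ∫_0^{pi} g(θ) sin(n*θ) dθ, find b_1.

-16/pi + 6 + 4*pi

b_1 = 2/pi ∫_0^{pi} (2*θ**2 + 3*θ) sin(θ) dθ.
Integrating by parts twice (tabular method), an antiderivative of (2*θ**2 + 3*θ) sin(θ) is -2*θ**2*cos(θ) + 4*θ*sin(θ) - 3*θ*cos(θ) + 3*sin(θ) + 4*cos(θ); evaluating from 0 to pi: ∫_{0}^{pi} (2*θ**2 + 3*θ) sin(θ) dθ = (-4 + 3*pi + 2*pi**2) - (4) = -8 + 3*pi + 2*pi**2.
Hence b_1 = (2/pi)·(-8 + 3*pi + 2*pi**2) = -16/pi + 6 + 4*pi.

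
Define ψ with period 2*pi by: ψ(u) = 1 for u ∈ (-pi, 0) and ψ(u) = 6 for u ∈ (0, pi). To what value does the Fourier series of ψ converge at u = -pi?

7/2

u = -pi differs from u = pi by -1 full period(s), and the series is 2*pi-periodic.
At u = pi the one-sided limits are ψ(pi^-) = 6 and ψ(pi^+) = 1.
By Dirichlet's theorem the series converges to their average, [(6) + (1)]/2 = 7/2.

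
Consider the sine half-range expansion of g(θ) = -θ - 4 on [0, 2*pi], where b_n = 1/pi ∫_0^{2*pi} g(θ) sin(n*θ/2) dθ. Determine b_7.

4*(-4 - pi)/(7*pi)

b_7 = 1/pi ∫_0^{2*pi} (-θ - 4) sin(7*θ/2) dθ.
Integrating by parts (boundary term plus one more integral), an antiderivative of (-θ - 4) sin(7*θ/2) is 2*θ*cos(7*θ/2)/7 - 4*sin(7*θ/2)/49 + 8*cos(7*θ/2)/7; evaluating from 0 to 2*pi: ∫_{0}^{2*pi} (-θ - 4) sin(7*θ/2) dθ = (-4*pi/7 - 8/7) - (8/7) = -16/7 - 4*pi/7.
Hence b_7 = (1/pi)·(-16/7 - 4*pi/7) = 4*(-4 - pi)/(7*pi).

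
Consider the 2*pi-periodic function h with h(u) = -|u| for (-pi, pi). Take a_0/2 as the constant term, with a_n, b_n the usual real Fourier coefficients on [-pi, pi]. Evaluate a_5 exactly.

4/(25*pi)

a_5 = 1/pi ∫_{-pi}^{pi} h(u) cos(5*u) du.
h is even and cos(5*u) is even, so the integrand is even and a_5 = 2/pi ∫_0^{pi} h(u) cos(5*u) du.
Integrating by parts (boundary term plus one more integral), an antiderivative of (-u) cos(5*u) is -u*sin(5*u)/5 - cos(5*u)/25; evaluating from 0 to pi: ∫_{0}^{pi} (-u) cos(5*u) du = (1/25) - (-1/25) = 2/25.
Hence a_5 = (2/pi)·(2/25) = 4/(25*pi).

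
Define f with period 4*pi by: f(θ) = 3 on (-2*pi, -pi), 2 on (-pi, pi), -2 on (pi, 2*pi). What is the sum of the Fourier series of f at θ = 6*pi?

θ = 6*pi differs from θ = 2*pi by 1 full period(s), and the series is 4*pi-periodic.
At θ = 2*pi the one-sided limits are f(2*pi^-) = -2 and f(2*pi^+) = 3.
By Dirichlet's theorem the series converges to their average, [(-2) + (3)]/2 = 1/2.

1/2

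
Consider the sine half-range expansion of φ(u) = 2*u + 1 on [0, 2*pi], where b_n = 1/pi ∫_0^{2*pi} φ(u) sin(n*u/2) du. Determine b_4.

-2

b_4 = 1/pi ∫_0^{2*pi} (2*u + 1) sin(2*u) du.
Integrating by parts (boundary term plus one more integral), an antiderivative of (2*u + 1) sin(2*u) is -u*cos(2*u) + sin(2*u)/2 - cos(2*u)/2; evaluating from 0 to 2*pi: ∫_{0}^{2*pi} (2*u + 1) sin(2*u) du = (-2*pi - 1/2) - (-1/2) = -2*pi.
Hence b_4 = (1/pi)·(-2*pi) = -2.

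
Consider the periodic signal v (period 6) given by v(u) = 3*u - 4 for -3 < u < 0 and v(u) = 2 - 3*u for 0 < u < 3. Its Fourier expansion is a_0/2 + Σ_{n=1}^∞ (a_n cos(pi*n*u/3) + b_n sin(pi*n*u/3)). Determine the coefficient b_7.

12/(7*pi)

b_7 = 1/3 ∫_{-3}^{3} v(u) sin(7*pi*u/3) du.
Split the integral at the breakpoints.
Integrating by parts (boundary term plus one more integral), an antiderivative of (3*u - 4) sin(7*pi*u/3) is -9*u*cos(7*pi*u/3)/(7*pi) + 27*sin(7*pi*u/3)/(49*pi**2) + 12*cos(7*pi*u/3)/(7*pi); evaluating from -3 to 0: ∫_{-3}^{0} (3*u - 4) sin(7*pi*u/3) du = (12/(7*pi)) - (-39/(7*pi)) = 51/(7*pi).
Integrating by parts (boundary term plus one more integral), an antiderivative of (2 - 3*u) sin(7*pi*u/3) is 9*u*cos(7*pi*u/3)/(7*pi) - 27*sin(7*pi*u/3)/(49*pi**2) - 6*cos(7*pi*u/3)/(7*pi); evaluating from 0 to 3: ∫_{0}^{3} (2 - 3*u) sin(7*pi*u/3) du = (-3/pi) - (-6/(7*pi)) = -15/(7*pi).
Summing the pieces and multiplying by (1/3) gives b_7 = 12/(7*pi).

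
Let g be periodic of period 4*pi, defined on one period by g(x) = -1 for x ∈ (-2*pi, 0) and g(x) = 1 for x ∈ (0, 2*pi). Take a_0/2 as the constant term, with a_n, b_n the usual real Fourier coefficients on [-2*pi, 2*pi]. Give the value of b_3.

b_3 = (1/(2*pi)) ∫_{-2*pi}^{2*pi} g(x) sin(3*x/2) dx.
g is odd and sin(3*x/2) is odd, so the integrand is even and b_3 = 1/pi ∫_0^{2*pi} g(x) sin(3*x/2) dx.
Directly, an antiderivative of (1) sin(3*x/2) is -2*cos(3*x/2)/3; evaluating from 0 to 2*pi: ∫_{0}^{2*pi} (1) sin(3*x/2) dx = (2/3) - (-2/3) = 4/3.
Hence b_3 = (1/pi)·(4/3) = 4/(3*pi).

4/(3*pi)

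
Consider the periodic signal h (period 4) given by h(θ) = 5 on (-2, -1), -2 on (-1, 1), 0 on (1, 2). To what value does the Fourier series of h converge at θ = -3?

-1

θ = -3 differs from θ = 1 by -1 full period(s), and the series is 4-periodic.
At θ = 1 the one-sided limits are h(1^-) = -2 and h(1^+) = 0.
By Dirichlet's theorem the series converges to their average, [(-2) + (0)]/2 = -1.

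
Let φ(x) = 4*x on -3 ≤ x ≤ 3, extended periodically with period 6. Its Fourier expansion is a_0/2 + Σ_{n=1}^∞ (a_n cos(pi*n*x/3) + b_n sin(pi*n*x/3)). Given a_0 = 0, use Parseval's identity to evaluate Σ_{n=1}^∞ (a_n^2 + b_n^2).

Parseval: a_0^2/2 + Σ_{n≥1} (a_n^2+b_n^2) = 1/3 ∫_{-3}^{3} φ(x)^2 dx = 96.
Subtract a_0^2/2 = 0: Σ (a_n^2+b_n^2) = 96.

96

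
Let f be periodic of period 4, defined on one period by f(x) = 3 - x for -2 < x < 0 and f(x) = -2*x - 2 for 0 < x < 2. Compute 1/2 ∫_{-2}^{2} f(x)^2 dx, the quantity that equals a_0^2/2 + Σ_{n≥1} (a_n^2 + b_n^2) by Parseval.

1/2 ∫_{-2}^{2} f(x)^2 dx = 1/2 · (202/3) = 101/3.

101/3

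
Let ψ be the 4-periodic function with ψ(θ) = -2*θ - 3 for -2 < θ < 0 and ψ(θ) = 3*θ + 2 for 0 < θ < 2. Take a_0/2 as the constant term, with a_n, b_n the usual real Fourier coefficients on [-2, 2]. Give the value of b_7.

12/(7*pi)

b_7 = 1/2 ∫_{-2}^{2} ψ(θ) sin(7*pi*θ/2) dθ.
Split the integral at the breakpoints.
Integrating by parts (boundary term plus one more integral), an antiderivative of (-2*θ - 3) sin(7*pi*θ/2) is 4*θ*cos(7*pi*θ/2)/(7*pi) - 8*sin(7*pi*θ/2)/(49*pi**2) + 6*cos(7*pi*θ/2)/(7*pi); evaluating from -2 to 0: ∫_{-2}^{0} (-2*θ - 3) sin(7*pi*θ/2) dθ = (6/(7*pi)) - (2/(7*pi)) = 4/(7*pi).
Integrating by parts (boundary term plus one more integral), an antiderivative of (3*θ + 2) sin(7*pi*θ/2) is -6*θ*cos(7*pi*θ/2)/(7*pi) + 12*sin(7*pi*θ/2)/(49*pi**2) - 4*cos(7*pi*θ/2)/(7*pi); evaluating from 0 to 2: ∫_{0}^{2} (3*θ + 2) sin(7*pi*θ/2) dθ = (16/(7*pi)) - (-4/(7*pi)) = 20/(7*pi).
Summing the pieces and multiplying by (1/2) gives b_7 = 12/(7*pi).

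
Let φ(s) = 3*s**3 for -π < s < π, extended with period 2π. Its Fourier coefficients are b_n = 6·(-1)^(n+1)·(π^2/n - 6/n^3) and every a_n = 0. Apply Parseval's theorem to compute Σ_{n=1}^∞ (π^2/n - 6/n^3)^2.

pi**6/14

Parseval: Σ b_n^2 = (1/π) ∫_{-π}^{π} φ(s)^2 ds = 18*pi**6/7.
b_n^2 = 36·(π^2/n - 6/n^3)^2, so the sum equals (18*pi**6/7)/36 = pi**6/14.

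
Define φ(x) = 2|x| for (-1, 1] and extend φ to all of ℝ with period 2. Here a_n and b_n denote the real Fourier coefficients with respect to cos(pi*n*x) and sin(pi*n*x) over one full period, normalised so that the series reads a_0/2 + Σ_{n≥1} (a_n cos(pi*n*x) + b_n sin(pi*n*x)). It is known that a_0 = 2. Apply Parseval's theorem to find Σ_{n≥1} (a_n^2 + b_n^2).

2/3

Parseval: a_0^2/2 + Σ_{n≥1} (a_n^2+b_n^2) = ∫_{-1}^{1} φ(x)^2 dx = 8/3.
Subtract a_0^2/2 = 2: Σ (a_n^2+b_n^2) = 2/3.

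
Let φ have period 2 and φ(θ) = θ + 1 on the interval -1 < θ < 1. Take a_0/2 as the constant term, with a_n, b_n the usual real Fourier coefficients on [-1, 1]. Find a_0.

2

a_0 = ∫_{-1}^{1} φ(θ) dθ = 2.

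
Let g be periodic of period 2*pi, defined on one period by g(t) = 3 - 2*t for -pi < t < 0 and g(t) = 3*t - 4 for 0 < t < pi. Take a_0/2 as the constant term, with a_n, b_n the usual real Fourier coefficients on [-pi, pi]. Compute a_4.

a_4 = 1/pi ∫_{-pi}^{pi} g(t) cos(4*t) dt.
Split the integral at the breakpoints.
Integrating by parts (boundary term plus one more integral), an antiderivative of (3 - 2*t) cos(4*t) is -t*sin(4*t)/2 + 3*sin(4*t)/4 - cos(4*t)/8; evaluating from -pi to 0: ∫_{-pi}^{0} (3 - 2*t) cos(4*t) dt = (-1/8) - (-1/8) = 0.
Integrating by parts (boundary term plus one more integral), an antiderivative of (3*t - 4) cos(4*t) is 3*t*sin(4*t)/4 - sin(4*t) + 3*cos(4*t)/16; evaluating from 0 to pi: ∫_{0}^{pi} (3*t - 4) cos(4*t) dt = (3/16) - (3/16) = 0.
Summing the pieces and multiplying by (1/pi) gives a_4 = 0.

0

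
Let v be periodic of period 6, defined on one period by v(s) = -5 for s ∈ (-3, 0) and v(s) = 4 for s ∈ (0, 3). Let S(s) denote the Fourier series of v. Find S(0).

-1/2

At s = 0 the one-sided limits are v(0^-) = -5 and v(0^+) = 4.
By Dirichlet's theorem the series converges to their average, [(-5) + (4)]/2 = -1/2.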